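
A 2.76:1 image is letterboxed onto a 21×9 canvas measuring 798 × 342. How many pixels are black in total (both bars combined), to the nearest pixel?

42190 pixels

2.76:1 is wider than 21×9, so it spans the full width.
The image is 798 / 2.760 ≈ 289.1304 px tall.
Leftover height: 342 − 289.1304 = 52.8696 px.
Bar area = 52.8696 × 798 ≈ 42190 px.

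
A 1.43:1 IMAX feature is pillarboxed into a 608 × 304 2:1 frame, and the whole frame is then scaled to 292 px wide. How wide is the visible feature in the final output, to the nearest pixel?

At 608×304 the feature is height-limited, so width = 304 × 1.430 ≈ 434.72 px.
The frame scales by 292/608 = 0.4803; 434.72 × 0.4803 ≈ 208.78 px.

209 px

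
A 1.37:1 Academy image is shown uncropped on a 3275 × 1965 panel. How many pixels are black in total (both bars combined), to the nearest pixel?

1.37:1 Academy is narrower than 5:3, so it spans the full height.
That makes the image 2692.0500 px wide (1965 × 1.370).
Leftover width: 3275 − 2692.0500 = 582.9500 px.
That's 582.9500 × 1965 ≈ 1145497 black pixels.

1145497 pixels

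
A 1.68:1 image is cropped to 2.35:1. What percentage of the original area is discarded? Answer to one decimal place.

28.5%

Going from 1.68:1 to 2.35:1 means cutting height while keeping width.
Fraction kept = (1.680)/(2.350) ≈ 71.49%, so 28.51% is lost.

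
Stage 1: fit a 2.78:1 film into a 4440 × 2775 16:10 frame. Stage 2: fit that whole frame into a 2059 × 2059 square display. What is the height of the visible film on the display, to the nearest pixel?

Inside the 4440×2775 canvas the film is width-limited at 4440.00 × 1597.12.
Second fit — the 16:10 canvas into 2059×2059 spans the width: 2059.00 × 1286.88 (×0.4637 from 4440×2775).
The film scales with it: height 1597.12 × 0.4637 ≈ 740.65.

741 px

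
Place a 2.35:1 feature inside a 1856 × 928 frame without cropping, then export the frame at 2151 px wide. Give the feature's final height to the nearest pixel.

915 px

Fitted into 1856×928, the feature spans the width; its height is 1856 / 2.350 ≈ 789.79 px.
The frame scales by 2151/1856 = 1.1589; 789.79 × 1.1589 ≈ 915.32 px.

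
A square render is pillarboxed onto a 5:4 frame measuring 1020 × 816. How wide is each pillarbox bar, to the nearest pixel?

square is narrower than 5:4, so it spans the full height.
The render is 816 × 1/1 ≈ 816.00 px wide.
1020 − 816.00 = 204.00 px of bars (102.00 each).

102 px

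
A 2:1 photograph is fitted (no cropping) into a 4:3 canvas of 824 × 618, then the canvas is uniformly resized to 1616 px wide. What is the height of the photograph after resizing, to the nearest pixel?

808 px

At 824×618 the photograph is width-limited, so height = 824 × 1/2 ≈ 412.00 px.
Resizing to 1616 px wide multiplies everything by 1.9612: 412.00 → 808.00 px.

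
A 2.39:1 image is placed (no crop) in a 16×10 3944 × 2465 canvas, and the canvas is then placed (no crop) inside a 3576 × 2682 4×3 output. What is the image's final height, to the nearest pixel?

1496 px

Inside the 3944×2465 canvas the image is width-limited at 3944.00 × 1650.21.
16×10 in 3576×2682: fills the width, so the intermediate becomes 3576.00 × 2235.00 — a scale of ×0.9067.
Applying the same ×0.9067: 1650.21 → 1496.23.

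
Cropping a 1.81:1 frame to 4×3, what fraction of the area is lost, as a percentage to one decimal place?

4×3 is narrower than 1.81:1, so the crop keeps the full height and trims the width.
(1.333)/(1.810) ≈ 0.737 of the area survives, leaving 26.34% discarded.

26.3%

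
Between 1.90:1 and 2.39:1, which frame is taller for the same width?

1.9 and 2.39; 2.39 > 1.9. The smaller width-to-height ratio is the taller frame.

1.90:1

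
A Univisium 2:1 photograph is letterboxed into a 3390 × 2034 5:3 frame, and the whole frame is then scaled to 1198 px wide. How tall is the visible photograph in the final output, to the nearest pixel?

599 px

At 3390×2034 the photograph is width-limited, so height = 3390 × 1/2 ≈ 1695.00 px.
Resizing to 1198 px wide multiplies everything by 0.3534: 1695.00 → 599.00 px.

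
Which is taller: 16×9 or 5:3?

16×9 = 1.778 and 5:3 = 1.667; 1.778 > 1.667. The smaller width-to-height ratio is the taller frame.

5:3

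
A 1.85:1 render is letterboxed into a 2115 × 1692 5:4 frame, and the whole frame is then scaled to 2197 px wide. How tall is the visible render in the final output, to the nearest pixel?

1188 px

At 2115×1692 the render is width-limited, so height = 2115 / 1.850 ≈ 1143.24 px.
The frame scales by 2197/2115 = 1.0388; 1143.24 × 1.0388 ≈ 1187.57 px.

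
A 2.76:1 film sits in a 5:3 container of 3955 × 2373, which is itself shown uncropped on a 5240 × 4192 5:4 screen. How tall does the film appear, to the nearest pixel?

First fit — 2.76:1 into 3955×2373 spans the width: 3955.00 × 1432.97.
Second fit — the 5:3 canvas into 5240×4192 spans the width: 5240.00 × 3144.00 (×1.3249 from 3955×2373).
Applying the same ×1.3249: 1432.97 → 1898.55.

1899 px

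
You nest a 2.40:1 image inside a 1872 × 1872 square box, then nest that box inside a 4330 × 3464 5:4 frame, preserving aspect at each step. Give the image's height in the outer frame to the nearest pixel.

Inside the 1872×1872 canvas the image is width-limited at 1872.00 × 780.00.
The square canvas is height-limited in 4330×3464, giving 3464.00 × 3464.00; scale factor 1.8504.
So the image's height is 780.00 × 1.8504 ≈ 1443.33.

1443 px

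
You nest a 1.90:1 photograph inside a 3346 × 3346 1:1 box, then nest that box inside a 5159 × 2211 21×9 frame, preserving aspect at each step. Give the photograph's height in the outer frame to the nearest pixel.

1164 px

First fit — 1.90:1 into 3346×3346 spans the width: 3346.00 × 1761.05.
The 1:1 canvas is height-limited in 5159×2211, giving 2211.00 × 2211.00; scale factor 0.6608.
So the photograph's height is 1761.05 × 0.6608 ≈ 1163.68.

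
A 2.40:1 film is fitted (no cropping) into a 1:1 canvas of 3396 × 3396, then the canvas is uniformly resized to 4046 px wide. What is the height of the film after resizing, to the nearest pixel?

1686 px

In the 3396×3396 frame the film fills the width: height = 3396 / 2.400 ≈ 1415.00 px.
Scaling 3396 → 4046 is ×1.1914, so the height becomes 1415.00 × 1.1914 ≈ 1685.83 px.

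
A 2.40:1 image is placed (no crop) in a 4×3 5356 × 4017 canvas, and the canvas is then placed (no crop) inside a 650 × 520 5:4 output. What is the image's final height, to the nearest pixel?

First fit — 2.40:1 into 5356×4017 spans the width: 5356.00 × 2231.67.
The 4×3 canvas is width-limited in 650×520, giving 650.00 × 487.50; scale factor 0.1214.
Applying the same ×0.1214: 2231.67 → 270.83.

271 px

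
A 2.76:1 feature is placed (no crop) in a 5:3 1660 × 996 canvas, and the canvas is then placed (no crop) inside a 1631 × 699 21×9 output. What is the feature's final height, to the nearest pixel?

422 px

First fit — 2.76:1 into 1660×996 spans the width: 1660.00 × 601.45.
The 5:3 canvas is height-limited in 1631×699, giving 1165.00 × 699.00; scale factor 0.7018.
The feature scales with it: height 601.45 × 0.7018 ≈ 422.10.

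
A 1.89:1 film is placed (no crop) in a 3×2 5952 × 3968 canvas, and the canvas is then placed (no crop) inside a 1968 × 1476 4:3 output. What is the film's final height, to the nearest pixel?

Inside the 5952×3968 canvas the film is width-limited at 5952.00 × 3149.21.
Second fit — the 3×2 canvas into 1968×1476 spans the width: 1968.00 × 1312.00 (×0.3306 from 5952×3968).
So the film's height is 3149.21 × 0.3306 ≈ 1041.27.

1041 px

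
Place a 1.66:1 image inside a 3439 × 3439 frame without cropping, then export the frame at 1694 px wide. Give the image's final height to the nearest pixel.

1020 px

Fitted into 3439×3439, the image spans the width; its height is 3439 / 1.660 ≈ 2071.69 px.
The frame scales by 1694/3439 = 0.4926; 2071.69 × 0.4926 ≈ 1020.48 px.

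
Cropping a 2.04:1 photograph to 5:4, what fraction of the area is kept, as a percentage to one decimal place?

61.3%

5:4 is narrower than 2.04:1, so the crop keeps the full height and trims the width.
Fraction kept = (1.250)/(2.040) ≈ 61.27%.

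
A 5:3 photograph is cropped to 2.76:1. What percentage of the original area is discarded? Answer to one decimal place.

39.6%

The width stays; only height is cut (since 2.76:1 is wider than 5:3).
(1.667)/(2.760) ≈ 0.604 of the area survives, leaving 39.61% discarded.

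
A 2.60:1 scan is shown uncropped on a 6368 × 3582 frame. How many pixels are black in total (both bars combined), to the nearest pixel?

7213474 pixels

2.60:1 (2.600) > 16×9 (1.778), so the scan fills the width.
The scan is 6368 / 2.600 ≈ 2449.2308 px tall.
Leftover height: 3582 − 2449.2308 = 1132.7692 px.
Bar area = 1132.7692 × 6368 ≈ 7213474 px.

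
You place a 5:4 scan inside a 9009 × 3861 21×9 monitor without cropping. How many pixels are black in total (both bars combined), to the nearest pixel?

5:4 is narrower than 21×9, so it spans the full height.
The scan is 3861 × 5/4 ≈ 4826.2500 px wide.
9009 − 4826.2500 = 4182.7500 px of bars.
Bar area = 4182.7500 × 3861 ≈ 16149598 px.

16149598 pixels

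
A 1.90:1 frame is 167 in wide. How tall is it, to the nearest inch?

88 in

Height = 167 / 1.900 = 87.89.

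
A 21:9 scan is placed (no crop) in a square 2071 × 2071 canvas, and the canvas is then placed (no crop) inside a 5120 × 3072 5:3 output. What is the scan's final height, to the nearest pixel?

1317 px

Inside the 2071×2071 canvas the scan is width-limited at 2071.00 × 887.57.
square in 5120×3072: fills the height, so the intermediate becomes 3072.00 × 3072.00 — a scale of ×1.4833.
The scan scales with it: height 887.57 × 1.4833 ≈ 1316.57.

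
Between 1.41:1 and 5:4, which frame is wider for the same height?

1.41 and 5:4 = 1.25; 1.41 > 1.25.

1.41:1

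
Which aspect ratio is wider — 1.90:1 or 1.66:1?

1.90:1

1.9 and 1.66; 1.9 > 1.66.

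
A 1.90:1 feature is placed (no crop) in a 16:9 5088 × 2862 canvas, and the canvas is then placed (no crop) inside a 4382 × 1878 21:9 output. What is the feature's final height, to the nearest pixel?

1757 px

First fit — 1.90:1 into 5088×2862 spans the width: 5088.00 × 2677.89.
The 16:9 canvas is height-limited in 4382×1878, giving 3338.67 × 1878.00; scale factor 0.6562.
So the feature's height is 2677.89 × 0.6562 ≈ 1757.19.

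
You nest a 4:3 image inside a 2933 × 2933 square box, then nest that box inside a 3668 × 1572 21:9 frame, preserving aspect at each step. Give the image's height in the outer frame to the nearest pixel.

4:3 in 2933×2933: fills the width, so the image is 2933.00 × 2199.75.
The square canvas is height-limited in 3668×1572, giving 1572.00 × 1572.00; scale factor 0.5360.
So the image's height is 2199.75 × 0.5360 ≈ 1179.00.

1179 px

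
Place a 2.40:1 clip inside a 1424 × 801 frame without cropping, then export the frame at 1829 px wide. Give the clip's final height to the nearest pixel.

762 px

Fitted into 1424×801, the clip spans the width; its height is 1424 / 2.400 ≈ 593.33 px.
The frame scales by 1829/1424 = 1.2844; 593.33 × 1.2844 ≈ 762.08 px.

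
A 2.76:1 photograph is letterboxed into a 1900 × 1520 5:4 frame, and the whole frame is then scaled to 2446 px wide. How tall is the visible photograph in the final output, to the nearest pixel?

886 px

At 1900×1520 the photograph is width-limited, so height = 1900 / 2.760 ≈ 688.41 px.
Scaling 1900 → 2446 is ×1.2874, so the height becomes 688.41 × 1.2874 ≈ 886.23 px.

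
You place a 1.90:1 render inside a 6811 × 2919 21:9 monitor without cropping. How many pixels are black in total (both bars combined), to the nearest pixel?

3692243 pixels

1.90:1 is narrower than 21:9, so it spans the full height.
That makes the image 5546.1000 px wide (2919 × 1.900).
Black = 6811 − 5546.1000 = 1264.9000 px.
Bar area = 1264.9000 × 2919 ≈ 3692243 px.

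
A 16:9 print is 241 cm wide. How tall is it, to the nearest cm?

Height = 241 × 9/16 = 135.56.

136 cm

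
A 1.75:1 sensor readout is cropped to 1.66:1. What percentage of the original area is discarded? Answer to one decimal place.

5.1%

1.66:1 is narrower than 1.75:1, so the crop keeps the full height and trims the width.
Area ratio = (1.660)/(1.750) = 94.86%; the remaining 5.14% is cropped out.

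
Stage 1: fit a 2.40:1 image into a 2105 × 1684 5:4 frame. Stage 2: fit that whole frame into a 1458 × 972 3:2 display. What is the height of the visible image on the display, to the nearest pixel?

506 px

First fit — 2.40:1 into 2105×1684 spans the width: 2105.00 × 877.08.
5:4 in 1458×972: fills the height, so the intermediate becomes 1215.00 × 972.00 — a scale of ×0.5772.
So the image's height is 877.08 × 0.5772 ≈ 506.25.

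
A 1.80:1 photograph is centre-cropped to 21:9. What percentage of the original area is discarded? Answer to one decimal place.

21:9 is wider than 1.80:1, so the crop keeps the full width and trims the height.
(1.800)/(2.333) ≈ 0.771 of the area survives, leaving 22.86% discarded.

22.9%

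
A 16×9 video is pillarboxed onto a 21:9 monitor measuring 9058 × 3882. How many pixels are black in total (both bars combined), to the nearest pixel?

Since 1.778 < 2.333, the video is height-limited.
Content width = 3882 × 16/9 ≈ 6901.3333 px.
Leftover width: 9058 − 6901.3333 = 2156.6667 px.
That's 2156.6667 × 3882 ≈ 8372180 black pixels.

8372180 pixels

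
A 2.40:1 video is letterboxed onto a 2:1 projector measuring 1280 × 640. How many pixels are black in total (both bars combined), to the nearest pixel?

2.40:1 (2.400) > 2:1 (2.000), so the video fills the width.
Content height = 1280 / 2.400 ≈ 533.3333 px.
Leftover height: 640 − 533.3333 = 106.6667 px.
Across the 1280-px span: 106.6667 × 1280 ≈ 136533 px.

136533 pixels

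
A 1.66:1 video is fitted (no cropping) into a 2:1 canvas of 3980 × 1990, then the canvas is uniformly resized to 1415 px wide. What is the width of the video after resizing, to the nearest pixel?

1174 px

At 3980×1990 the video is height-limited, so width = 1990 × 1.660 ≈ 3303.40 px.
Scaling 3980 → 1415 is ×0.3555, so the width becomes 3303.40 × 0.3555 ≈ 1174.45 px.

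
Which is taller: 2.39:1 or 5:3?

5:3

2.39 and 5:3 = 1.667; 2.39 > 1.667. The smaller width-to-height ratio is the taller frame.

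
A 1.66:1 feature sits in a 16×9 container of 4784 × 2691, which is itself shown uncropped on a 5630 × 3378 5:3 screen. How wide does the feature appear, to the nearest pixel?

First fit — 1.66:1 into 4784×2691 spans the height: 4467.06 × 2691.00.
16×9 in 5630×3378: fills the width, so the intermediate becomes 5630.00 × 3166.88 — a scale of ×1.1768.
The feature scales with it: width 4467.06 × 1.1768 ≈ 5257.01.

5257 px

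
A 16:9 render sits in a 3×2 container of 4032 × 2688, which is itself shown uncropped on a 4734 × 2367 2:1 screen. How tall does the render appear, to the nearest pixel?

1997 px

First fit — 16:9 into 4032×2688 spans the width: 4032.00 × 2268.00.
The 3×2 canvas is height-limited in 4734×2367, giving 3550.50 × 2367.00; scale factor 0.8806.
So the render's height is 2268.00 × 0.8806 ≈ 1997.16.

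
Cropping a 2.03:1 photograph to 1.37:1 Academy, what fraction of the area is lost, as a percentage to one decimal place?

32.5%

Going from 2.03:1 to 1.37:1 Academy means cutting width while keeping height.
Area ratio = (1.370)/(2.030) = 67.49%; the remaining 32.51% is cropped out.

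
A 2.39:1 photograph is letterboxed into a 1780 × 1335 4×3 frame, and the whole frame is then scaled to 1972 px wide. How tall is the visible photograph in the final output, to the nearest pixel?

In the 1780×1335 frame the photograph fills the width: height = 1780 / 2.390 ≈ 744.77 px.
Scaling 1780 → 1972 is ×1.1079, so the height becomes 744.77 × 1.1079 ≈ 825.10 px.

825 px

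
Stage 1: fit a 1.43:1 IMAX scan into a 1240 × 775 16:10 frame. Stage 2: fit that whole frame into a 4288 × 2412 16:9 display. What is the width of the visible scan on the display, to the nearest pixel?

1.43:1 IMAX in 1240×775: fills the height, so the scan is 1108.25 × 775.00.
The 16:10 canvas is height-limited in 4288×2412, giving 3859.20 × 2412.00; scale factor 3.1123.
Applying the same ×3.1123: 1108.25 → 3449.16.

3449 px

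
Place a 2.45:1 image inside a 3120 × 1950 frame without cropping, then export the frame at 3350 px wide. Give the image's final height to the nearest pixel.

1367 px

Fitted into 3120×1950, the image spans the width; its height is 3120 / 2.450 ≈ 1273.47 px.
The frame scales by 3350/3120 = 1.0737; 1273.47 × 1.0737 ≈ 1367.35 px.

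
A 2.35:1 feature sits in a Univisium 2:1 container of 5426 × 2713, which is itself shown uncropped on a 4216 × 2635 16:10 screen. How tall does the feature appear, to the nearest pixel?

Inside the 5426×2713 canvas the feature is width-limited at 5426.00 × 2308.94.
Second fit — the Univisium 2:1 canvas into 4216×2635 spans the width: 4216.00 × 2108.00 (×0.7770 from 5426×2713).
Applying the same ×0.7770: 2308.94 → 1794.04.

1794 px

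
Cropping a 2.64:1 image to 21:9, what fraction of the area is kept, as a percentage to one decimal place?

The height stays; only width is cut (since 21:9 is narrower than 2.64:1).
Area ratio = (2.333)/(2.640) = 88.38% retained.

88.4%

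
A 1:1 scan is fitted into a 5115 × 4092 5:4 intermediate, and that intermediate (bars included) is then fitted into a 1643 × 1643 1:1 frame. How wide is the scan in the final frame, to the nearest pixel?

Inside the 5115×4092 canvas the scan is height-limited at 4092.00 × 4092.00.
5:4 in 1643×1643: fills the width, so the intermediate becomes 1643.00 × 1314.40 — a scale of ×0.3212.
So the scan's width is 4092.00 × 0.3212 ≈ 1314.40.

1314 px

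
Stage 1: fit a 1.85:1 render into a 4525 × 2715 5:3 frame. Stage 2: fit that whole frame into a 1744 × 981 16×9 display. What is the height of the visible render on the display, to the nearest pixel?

First fit — 1.85:1 into 4525×2715 spans the width: 4525.00 × 2445.95.
Second fit — the 5:3 canvas into 1744×981 spans the height: 1635.00 × 981.00 (×0.3613 from 4525×2715).
So the render's height is 2445.95 × 0.3613 ≈ 883.78.

884 px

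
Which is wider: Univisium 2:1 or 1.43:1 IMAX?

Univisium 2:1 = 2 and 1.43; 2 > 1.43.

Univisium 2:1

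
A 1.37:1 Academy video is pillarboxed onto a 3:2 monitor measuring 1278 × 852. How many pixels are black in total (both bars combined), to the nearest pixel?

94368 pixels

1.37:1 Academy (1.370) < 3:2 (1.500), so the video fills the height.
That makes the image 1167.2400 px wide (852 × 1.370).
Black = 1278 − 1167.2400 = 110.7600 px.
That's 110.7600 × 852 ≈ 94368 black pixels.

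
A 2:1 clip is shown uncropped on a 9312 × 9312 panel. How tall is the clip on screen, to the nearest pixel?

2:1 is wider than square, so it spans the full width.
The clip is 9312 × 1/2 ≈ 4656.00 px tall.

4656 px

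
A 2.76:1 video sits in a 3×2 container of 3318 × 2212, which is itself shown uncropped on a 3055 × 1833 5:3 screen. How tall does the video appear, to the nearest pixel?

996 px

Inside the 3318×2212 canvas the video is width-limited at 3318.00 × 1202.17.
The 3×2 canvas is height-limited in 3055×1833, giving 2749.50 × 1833.00; scale factor 0.8287.
So the video's height is 1202.17 × 0.8287 ≈ 996.20.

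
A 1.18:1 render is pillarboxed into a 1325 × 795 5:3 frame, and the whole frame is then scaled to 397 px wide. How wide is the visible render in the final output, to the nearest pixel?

281 px

At 1325×795 the render is height-limited, so width = 795 × 1.180 ≈ 938.10 px.
Scaling 1325 → 397 is ×0.2996, so the width becomes 938.10 × 0.2996 ≈ 281.08 px.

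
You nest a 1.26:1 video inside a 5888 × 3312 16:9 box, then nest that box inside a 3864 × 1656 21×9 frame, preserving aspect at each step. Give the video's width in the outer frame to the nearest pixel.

2087 px

1.26:1 in 5888×3312: fills the height, so the video is 4173.12 × 3312.00.
The 16:9 canvas is height-limited in 3864×1656, giving 2944.00 × 1656.00; scale factor 0.5000.
The video scales with it: width 4173.12 × 0.5000 ≈ 2086.56.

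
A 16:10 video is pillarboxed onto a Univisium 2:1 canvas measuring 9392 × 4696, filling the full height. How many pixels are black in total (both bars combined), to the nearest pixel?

8820966 pixels

That makes the image 7513.6000 px wide (4696 × 16/10).
Black = 9392 − 7513.6000 = 1878.4000 px.
Across the 4696-px span: 1878.4000 × 4696 ≈ 8820966 px.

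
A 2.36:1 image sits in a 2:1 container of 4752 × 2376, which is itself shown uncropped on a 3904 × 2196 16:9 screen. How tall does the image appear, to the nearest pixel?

2.36:1 in 4752×2376: fills the width, so the image is 4752.00 × 2013.56.
2:1 in 3904×2196: fills the width, so the intermediate becomes 3904.00 × 1952.00 — a scale of ×0.8215.
Applying the same ×0.8215: 2013.56 → 1654.24.

1654 px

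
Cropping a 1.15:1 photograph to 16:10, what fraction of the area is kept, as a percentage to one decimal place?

Going from 1.15:1 to 16:10 means cutting height while keeping width.
(1.150)/(1.600) ≈ 0.719 of the area survives.

71.9%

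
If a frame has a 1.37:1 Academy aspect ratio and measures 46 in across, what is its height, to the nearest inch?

34 in

46 / 1.370 = 33.58.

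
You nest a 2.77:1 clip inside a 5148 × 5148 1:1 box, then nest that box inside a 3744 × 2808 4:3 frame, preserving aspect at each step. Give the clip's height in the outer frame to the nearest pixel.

First fit — 2.77:1 into 5148×5148 spans the width: 5148.00 × 1858.48.
1:1 in 3744×2808: fills the height, so the intermediate becomes 2808.00 × 2808.00 — a scale of ×0.5455.
So the clip's height is 1858.48 × 0.5455 ≈ 1013.72.

1014 px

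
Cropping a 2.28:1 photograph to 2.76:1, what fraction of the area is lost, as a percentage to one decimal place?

17.4%

The width stays; only height is cut (since 2.76:1 is wider than 2.28:1).
Area ratio = (2.280)/(2.760) = 82.61%; the remaining 17.39% is cropped out.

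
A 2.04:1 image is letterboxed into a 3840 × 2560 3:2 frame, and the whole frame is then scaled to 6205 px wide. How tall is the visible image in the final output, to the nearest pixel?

Fitted into 3840×2560, the image spans the width; its height is 3840 / 2.040 ≈ 1882.35 px.
Resizing to 6205 px wide multiplies everything by 1.6159: 1882.35 → 3041.67 px.

3042 px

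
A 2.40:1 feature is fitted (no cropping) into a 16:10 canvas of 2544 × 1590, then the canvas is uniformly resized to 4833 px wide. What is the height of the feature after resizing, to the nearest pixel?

At 2544×1590 the feature is width-limited, so height = 2544 / 2.400 ≈ 1060.00 px.
Resizing to 4833 px wide multiplies everything by 1.8998: 1060.00 → 2013.75 px.

2014 px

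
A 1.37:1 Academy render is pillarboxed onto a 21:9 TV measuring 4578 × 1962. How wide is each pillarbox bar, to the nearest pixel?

Since 1.370 < 2.333, the render is height-limited.
Content width = 1962 × 1.370 ≈ 2687.94 px.
4578 − 2687.94 = 1890.06 px of bars (945.03 each).

945 px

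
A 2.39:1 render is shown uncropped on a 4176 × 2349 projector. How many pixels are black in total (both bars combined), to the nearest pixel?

Since 2.390 > 1.778, the render is width-limited.
That makes the image 1747.2803 px tall (4176 / 2.390).
2349 − 1747.2803 = 601.7197 px of bars.
Bar area = 601.7197 × 4176 ≈ 2512781 px.

2512781 pixels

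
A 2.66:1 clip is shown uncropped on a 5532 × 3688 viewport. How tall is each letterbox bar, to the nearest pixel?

804 px

2.66:1 (2.660) > 3:2 (1.500), so the clip fills the width.
Content height = 5532 / 2.660 ≈ 2079.70 px.
Leftover height: 3688 − 2079.70 = 1608.30 px → 804.15 each side.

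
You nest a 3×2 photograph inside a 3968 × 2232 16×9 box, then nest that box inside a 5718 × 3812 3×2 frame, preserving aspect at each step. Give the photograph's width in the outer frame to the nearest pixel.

4825 px

Inside the 3968×2232 canvas the photograph is height-limited at 3348.00 × 2232.00.
The 16×9 canvas is width-limited in 5718×3812, giving 5718.00 × 3216.38; scale factor 1.4410.
So the photograph's width is 3348.00 × 1.4410 ≈ 4824.56.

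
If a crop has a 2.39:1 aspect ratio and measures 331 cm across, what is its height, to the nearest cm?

138 cm

Height = 331 / 2.390 = 138.49.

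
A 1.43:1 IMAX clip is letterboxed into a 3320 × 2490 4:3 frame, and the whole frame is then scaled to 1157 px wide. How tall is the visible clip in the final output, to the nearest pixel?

809 px

Fitted into 3320×2490, the clip spans the width; its height is 3320 / 1.430 ≈ 2321.68 px.
Scaling 3320 → 1157 is ×0.3485, so the height becomes 2321.68 × 0.3485 ≈ 809.09 px.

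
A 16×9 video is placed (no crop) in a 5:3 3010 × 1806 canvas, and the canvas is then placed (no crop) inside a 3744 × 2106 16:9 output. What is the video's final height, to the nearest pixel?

Inside the 3010×1806 canvas the video is width-limited at 3010.00 × 1693.12.
Second fit — the 5:3 canvas into 3744×2106 spans the height: 3510.00 × 2106.00 (×1.1661 from 3010×1806).
So the video's height is 1693.12 × 1.1661 ≈ 1974.38.

1974 px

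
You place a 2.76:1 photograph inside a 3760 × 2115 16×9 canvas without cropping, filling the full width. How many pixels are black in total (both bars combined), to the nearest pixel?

2830081 pixels

The photograph is 3760 / 2.760 ≈ 1362.3188 px tall.
Leftover height: 2115 − 1362.3188 = 752.6812 px.
Bar area = 752.6812 × 3760 ≈ 2830081 px.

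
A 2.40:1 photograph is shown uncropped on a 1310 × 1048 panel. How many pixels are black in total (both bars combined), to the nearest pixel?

Since 2.400 > 1.250, the photograph is width-limited.
Content height = 1310 / 2.400 ≈ 545.8333 px.
1048 − 545.8333 = 502.1667 px of bars.
That's 502.1667 × 1310 ≈ 657838 black pixels.

657838 pixels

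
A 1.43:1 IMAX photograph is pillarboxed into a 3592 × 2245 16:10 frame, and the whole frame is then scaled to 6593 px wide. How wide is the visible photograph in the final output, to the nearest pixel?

At 3592×2245 the photograph is height-limited, so width = 2245 × 1.430 ≈ 3210.35 px.
Resizing to 6593 px wide multiplies everything by 1.8355: 3210.35 → 5892.49 px.

5892 px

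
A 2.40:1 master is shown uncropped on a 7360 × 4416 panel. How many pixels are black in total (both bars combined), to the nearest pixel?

2.40:1 (2.400) > 5:3 (1.667), so the master fills the width.
Content height = 7360 / 2.400 ≈ 3066.6667 px.
4416 − 3066.6667 = 1349.3333 px of bars.
Bar area = 1349.3333 × 7360 ≈ 9931093 px.

9931093 pixels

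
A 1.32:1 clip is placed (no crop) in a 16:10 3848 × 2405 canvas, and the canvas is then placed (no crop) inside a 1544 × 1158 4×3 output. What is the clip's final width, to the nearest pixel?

First fit — 1.32:1 into 3848×2405 spans the height: 3174.60 × 2405.00.
The 16:10 canvas is width-limited in 1544×1158, giving 1544.00 × 965.00; scale factor 0.4012.
Applying the same ×0.4012: 3174.60 → 1273.80.

1274 px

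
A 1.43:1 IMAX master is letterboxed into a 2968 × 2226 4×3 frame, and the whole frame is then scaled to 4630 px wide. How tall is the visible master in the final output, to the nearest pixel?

3238 px

In the 2968×2226 frame the master fills the width: height = 2968 / 1.430 ≈ 2075.52 px.
Resizing to 4630 px wide multiplies everything by 1.5600: 2075.52 → 3237.76 px.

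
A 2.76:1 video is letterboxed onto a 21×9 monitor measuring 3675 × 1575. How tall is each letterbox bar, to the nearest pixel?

2.76:1 is wider than 21×9, so it spans the full width.
The video is 3675 / 2.760 ≈ 1331.52 px tall.
Leftover height: 1575 − 1331.52 = 243.48 px → 121.74 each side.

122 px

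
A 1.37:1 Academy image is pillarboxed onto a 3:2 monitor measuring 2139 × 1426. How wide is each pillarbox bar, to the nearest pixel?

93 px

1.37:1 Academy is narrower than 3:2, so it spans the full height.
The image is 1426 × 1.370 ≈ 1953.62 px wide.
2139 − 1953.62 = 185.38 px of bars (92.69 each).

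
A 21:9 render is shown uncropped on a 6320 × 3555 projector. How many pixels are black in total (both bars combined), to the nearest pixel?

5349429 pixels

21:9 (2.333) > 16:9 (1.778), so the render fills the width.
That makes the image 2708.5714 px tall (6320 × 9/21).
Leftover height: 3555 − 2708.5714 = 846.4286 px.
Across the 6320-px span: 846.4286 × 6320 ≈ 5349429 px.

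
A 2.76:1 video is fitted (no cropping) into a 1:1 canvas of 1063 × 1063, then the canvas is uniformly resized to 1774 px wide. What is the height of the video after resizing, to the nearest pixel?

In the 1063×1063 frame the video fills the width: height = 1063 / 2.760 ≈ 385.14 px.
The frame scales by 1774/1063 = 1.6689; 385.14 × 1.6689 ≈ 642.75 px.

643 px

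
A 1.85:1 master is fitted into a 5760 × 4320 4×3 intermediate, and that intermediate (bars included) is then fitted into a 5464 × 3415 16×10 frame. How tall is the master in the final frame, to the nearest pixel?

2461 px

Inside the 5760×4320 canvas the master is width-limited at 5760.00 × 3113.51.
Second fit — the 4×3 canvas into 5464×3415 spans the height: 4553.33 × 3415.00 (×0.7905 from 5760×4320).
The master scales with it: height 3113.51 × 0.7905 ≈ 2461.26.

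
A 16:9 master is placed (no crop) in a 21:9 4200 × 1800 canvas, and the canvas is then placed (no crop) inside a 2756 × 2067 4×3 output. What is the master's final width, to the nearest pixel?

2100 px

First fit — 16:9 into 4200×1800 spans the height: 3200.00 × 1800.00.
21:9 in 2756×2067: fills the width, so the intermediate becomes 2756.00 × 1181.14 — a scale of ×0.6562.
Applying the same ×0.6562: 3200.00 → 2099.81.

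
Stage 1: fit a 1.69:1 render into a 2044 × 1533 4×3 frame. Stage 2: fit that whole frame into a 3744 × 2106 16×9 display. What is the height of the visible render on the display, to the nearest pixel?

Inside the 2044×1533 canvas the render is width-limited at 2044.00 × 1209.47.
Second fit — the 4×3 canvas into 3744×2106 spans the height: 2808.00 × 2106.00 (×1.3738 from 2044×1533).
So the render's height is 1209.47 × 1.3738 ≈ 1661.54.

1662 px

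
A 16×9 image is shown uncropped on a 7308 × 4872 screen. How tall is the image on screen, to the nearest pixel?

4111 px

16×9 is wider than 3×2, so it spans the full width.
Content height = 7308 × 9/16 ≈ 4110.75 px.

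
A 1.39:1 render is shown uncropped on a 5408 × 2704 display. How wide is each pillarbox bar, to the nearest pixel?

825 px

1.39:1 is narrower than Univisium 2:1, so it spans the full height.
The render is 2704 × 1.390 ≈ 3758.56 px wide.
Black = 5408 − 3758.56 = 1649.44 px, or 824.72 per bar.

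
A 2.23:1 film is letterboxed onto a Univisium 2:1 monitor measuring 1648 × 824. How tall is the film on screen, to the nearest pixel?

2.23:1 is wider than Univisium 2:1, so it spans the full width.
That makes the image 739.01 px tall (1648 / 2.230).

739 px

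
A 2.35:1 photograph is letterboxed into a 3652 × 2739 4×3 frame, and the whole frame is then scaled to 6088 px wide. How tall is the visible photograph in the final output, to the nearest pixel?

In the 3652×2739 frame the photograph fills the width: height = 3652 / 2.350 ≈ 1554.04 px.
Resizing to 6088 px wide multiplies everything by 1.6670: 1554.04 → 2590.64 px.

2591 px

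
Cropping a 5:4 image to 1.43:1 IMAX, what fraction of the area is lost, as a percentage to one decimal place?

The width stays; only height is cut (since 1.43:1 IMAX is wider than 5:4).
Area ratio = (1.250)/(1.430) = 87.41%; the remaining 12.59% is cropped out.

12.6%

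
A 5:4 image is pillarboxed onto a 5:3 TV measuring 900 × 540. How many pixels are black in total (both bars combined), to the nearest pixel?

121500 pixels

5:4 is narrower than 5:3, so it spans the full height.
Content width = 540 × 5/4 ≈ 675.0000 px.
Black = 900 − 675.0000 = 225.0000 px.
That's 225.0000 × 540 ≈ 121500 black pixels.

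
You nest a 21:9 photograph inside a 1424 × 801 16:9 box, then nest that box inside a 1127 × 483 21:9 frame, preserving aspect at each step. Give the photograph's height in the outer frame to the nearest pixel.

21:9 in 1424×801: fills the width, so the photograph is 1424.00 × 610.29.
The 16:9 canvas is height-limited in 1127×483, giving 858.67 × 483.00; scale factor 0.6030.
The photograph scales with it: height 610.29 × 0.6030 ≈ 368.00.

368 px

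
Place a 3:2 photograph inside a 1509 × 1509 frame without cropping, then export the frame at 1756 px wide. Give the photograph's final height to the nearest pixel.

1171 px

At 1509×1509 the photograph is width-limited, so height = 1509 × 2/3 ≈ 1006.00 px.
The frame scales by 1756/1509 = 1.1637; 1006.00 × 1.1637 ≈ 1170.67 px.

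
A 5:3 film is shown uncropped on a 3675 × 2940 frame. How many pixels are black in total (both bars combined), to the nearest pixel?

Since 1.667 > 1.250, the film is width-limited.
The film is 3675 × 3/5 ≈ 2205.0000 px tall.
Black = 2940 − 2205.0000 = 735.0000 px.
Bar area = 735.0000 × 3675 ≈ 2701125 px.

2701125 pixels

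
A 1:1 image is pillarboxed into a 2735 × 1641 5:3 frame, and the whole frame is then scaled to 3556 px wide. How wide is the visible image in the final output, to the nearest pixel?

Fitted into 2735×1641, the image spans the height; its width is 1641 × 1/1 ≈ 1641.00 px.
Scaling 2735 → 3556 is ×1.3002, so the width becomes 1641.00 × 1.3002 ≈ 2133.60 px.

2134 px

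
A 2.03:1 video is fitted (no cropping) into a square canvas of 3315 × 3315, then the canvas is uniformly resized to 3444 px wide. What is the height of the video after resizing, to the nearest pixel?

1697 px

In the 3315×3315 frame the video fills the width: height = 3315 / 2.030 ≈ 1633.00 px.
The frame scales by 3444/3315 = 1.0389; 1633.00 × 1.0389 ≈ 1696.55 px.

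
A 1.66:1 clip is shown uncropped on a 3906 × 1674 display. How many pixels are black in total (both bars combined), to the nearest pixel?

Since 1.660 < 2.333, the clip is height-limited.
That makes the image 2778.8400 px wide (1674 × 1.660).
Leftover width: 3906 − 2778.8400 = 1127.1600 px.
Across the 1674-px span: 1127.1600 × 1674 ≈ 1886866 px.

1886866 pixels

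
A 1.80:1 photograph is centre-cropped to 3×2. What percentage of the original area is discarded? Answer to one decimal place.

Going from 1.80:1 to 3×2 means cutting width while keeping height.
Fraction kept = (1.500)/(1.800) ≈ 83.33%, so 16.67% is lost.

16.7%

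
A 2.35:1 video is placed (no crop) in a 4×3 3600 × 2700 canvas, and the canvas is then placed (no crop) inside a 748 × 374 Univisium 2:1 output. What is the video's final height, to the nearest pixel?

Inside the 3600×2700 canvas the video is width-limited at 3600.00 × 1531.91.
4×3 in 748×374: fills the height, so the intermediate becomes 498.67 × 374.00 — a scale of ×0.1385.
The video scales with it: height 1531.91 × 0.1385 ≈ 212.20.

212 px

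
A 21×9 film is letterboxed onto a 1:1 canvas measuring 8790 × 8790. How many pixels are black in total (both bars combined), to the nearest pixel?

44150914 pixels

Since 2.333 > 1.000, the film is width-limited.
Content height = 8790 × 9/21 ≈ 3767.1429 px.
Leftover height: 8790 − 3767.1429 = 5022.8571 px.
Across the 8790-px span: 5022.8571 × 8790 ≈ 44150914 px.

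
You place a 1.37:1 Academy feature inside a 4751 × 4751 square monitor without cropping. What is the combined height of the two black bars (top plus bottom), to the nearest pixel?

1283 px

Since 1.370 > 1.000, the feature is width-limited.
The feature is 4751 / 1.370 ≈ 3467.88 px tall.
Leftover height: 4751 − 3467.88 = 1283.12 px.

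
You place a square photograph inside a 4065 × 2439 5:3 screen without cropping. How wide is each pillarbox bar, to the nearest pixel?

813 px

Since 1.000 < 1.667, the photograph is height-limited.
That makes the image 2439.00 px wide (2439 × 1/1).
Black = 4065 − 2439.00 = 1626.00 px, or 813.00 per bar.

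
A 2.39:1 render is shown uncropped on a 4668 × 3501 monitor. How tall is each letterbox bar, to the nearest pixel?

2.39:1 (2.390) > 4:3 (1.333), so the render fills the width.
The render is 4668 / 2.390 ≈ 1953.14 px tall.
3501 − 1953.14 = 1547.86 px of bars (773.93 each).

774 px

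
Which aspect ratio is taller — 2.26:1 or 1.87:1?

1.87:1

2.26 and 1.87; 2.26 > 1.87. The smaller width-to-height ratio is the taller frame.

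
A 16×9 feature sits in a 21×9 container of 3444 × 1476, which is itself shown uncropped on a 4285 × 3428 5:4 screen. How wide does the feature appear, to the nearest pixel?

Inside the 3444×1476 canvas the feature is height-limited at 2624.00 × 1476.00.
21×9 in 4285×3428: fills the width, so the intermediate becomes 4285.00 × 1836.43 — a scale of ×1.2442.
The feature scales with it: width 2624.00 × 1.2442 ≈ 3264.76.

3265 px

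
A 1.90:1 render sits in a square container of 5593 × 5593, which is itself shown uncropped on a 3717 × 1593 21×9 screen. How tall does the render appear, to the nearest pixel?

838 px

1.90:1 in 5593×5593: fills the width, so the render is 5593.00 × 2943.68.
Second fit — the square canvas into 3717×1593 spans the height: 1593.00 × 1593.00 (×0.2848 from 5593×5593).
The render scales with it: height 2943.68 × 0.2848 ≈ 838.42.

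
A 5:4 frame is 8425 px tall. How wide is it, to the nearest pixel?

Width = 8425·5/4 = 10531.25.

10531 px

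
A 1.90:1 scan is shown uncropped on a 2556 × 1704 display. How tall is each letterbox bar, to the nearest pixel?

Since 1.900 > 1.500, the scan is width-limited.
That makes the image 1345.26 px tall (2556 / 1.900).
Leftover height: 1704 − 1345.26 = 358.74 px → 179.37 each side.

179 px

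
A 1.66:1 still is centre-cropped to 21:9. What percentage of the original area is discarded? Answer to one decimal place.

Going from 1.66:1 to 21:9 means cutting height while keeping width.
(1.660)/(2.333) ≈ 0.711 of the area survives, leaving 28.86% discarded.

28.9%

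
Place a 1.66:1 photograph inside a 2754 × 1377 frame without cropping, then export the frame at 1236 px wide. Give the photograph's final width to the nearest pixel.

At 2754×1377 the photograph is height-limited, so width = 1377 × 1.660 ≈ 2285.82 px.
Resizing to 1236 px wide multiplies everything by 0.4488: 2285.82 → 1025.88 px.

1026 px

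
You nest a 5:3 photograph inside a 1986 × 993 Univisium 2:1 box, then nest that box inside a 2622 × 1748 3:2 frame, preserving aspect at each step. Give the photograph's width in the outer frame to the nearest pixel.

Inside the 1986×993 canvas the photograph is height-limited at 1655.00 × 993.00.
Univisium 2:1 in 2622×1748: fills the width, so the intermediate becomes 2622.00 × 1311.00 — a scale of ×1.3202.
So the photograph's width is 1655.00 × 1.3202 ≈ 2185.00.

2185 px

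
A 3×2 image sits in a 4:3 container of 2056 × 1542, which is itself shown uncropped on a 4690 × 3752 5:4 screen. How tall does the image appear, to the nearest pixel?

3×2 in 2056×1542: fills the width, so the image is 2056.00 × 1370.67.
Second fit — the 4:3 canvas into 4690×3752 spans the width: 4690.00 × 3517.50 (×2.2811 from 2056×1542).
So the image's height is 1370.67 × 2.2811 ≈ 3126.67.

3127 px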